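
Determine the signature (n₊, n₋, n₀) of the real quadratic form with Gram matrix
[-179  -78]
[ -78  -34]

Answer: (0, 2, 0)

Derivation:
step 0: pivot -179 → sign −
step 1: pivot -2/179 → sign −
signature = (0, 2, 0)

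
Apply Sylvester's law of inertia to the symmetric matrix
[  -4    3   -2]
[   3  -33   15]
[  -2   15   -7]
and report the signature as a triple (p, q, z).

step 0: pivot -4 → sign −
step 1: pivot -123/4 → sign −
step 2: pivot -3/41 → sign −
signature = (0, 3, 0)

Answer: (0, 3, 0)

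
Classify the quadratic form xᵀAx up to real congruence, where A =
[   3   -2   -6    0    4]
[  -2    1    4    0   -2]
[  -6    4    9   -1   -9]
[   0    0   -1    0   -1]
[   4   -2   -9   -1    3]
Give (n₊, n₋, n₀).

Answer: (2, 3, 0)

Derivation:
step 0: pivot 3 → sign +
step 1: pivot -1/3 → sign −
step 2: pivot -3 → sign −
step 3: pivot 1/3 → sign +
step 4: pivot -2 → sign −
signature = (2, 3, 0)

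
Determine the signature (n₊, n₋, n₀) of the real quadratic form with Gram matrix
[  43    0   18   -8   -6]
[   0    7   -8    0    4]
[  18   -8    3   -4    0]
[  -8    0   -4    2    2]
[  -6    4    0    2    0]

Answer: (3, 2, 0)

Derivation:
step 0: pivot 43 → sign +
step 1: pivot 7 → sign +
step 2: pivot -4117/301 → sign −
step 3: pivot 2234/4117 → sign +
step 4: pivot -6/1117 → sign −
signature = (3, 2, 0)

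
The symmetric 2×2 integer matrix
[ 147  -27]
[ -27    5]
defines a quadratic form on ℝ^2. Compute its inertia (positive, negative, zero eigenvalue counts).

step 0: pivot 147 → sign +
step 1: pivot 2/49 → sign +
signature = (2, 0, 0)

Answer: (2, 0, 0)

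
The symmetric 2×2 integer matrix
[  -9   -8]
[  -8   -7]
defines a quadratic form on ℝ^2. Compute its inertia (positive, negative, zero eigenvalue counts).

step 0: pivot -9 → sign −
step 1: pivot 1/9 → sign +
signature = (1, 1, 0)

Answer: (1, 1, 0)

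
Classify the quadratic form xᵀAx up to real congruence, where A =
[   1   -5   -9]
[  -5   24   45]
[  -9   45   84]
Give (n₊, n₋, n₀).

step 0: pivot 1 → sign +
step 1: pivot -1 → sign −
step 2: pivot 3 → sign +
signature = (2, 1, 0)

Answer: (2, 1, 0)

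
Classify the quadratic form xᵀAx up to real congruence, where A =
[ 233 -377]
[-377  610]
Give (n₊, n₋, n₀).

Answer: (2, 0, 0)

Derivation:
step 0: pivot 233 → sign +
step 1: pivot 1/233 → sign +
signature = (2, 0, 0)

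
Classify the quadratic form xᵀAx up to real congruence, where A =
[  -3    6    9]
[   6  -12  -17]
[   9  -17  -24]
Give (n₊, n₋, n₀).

Answer: (1, 2, 0)

Derivation:
step 0: pivot -3 → sign −
step 1: pivot 3 → sign +
step 2: pivot -1/3 → sign −
signature = (1, 2, 0)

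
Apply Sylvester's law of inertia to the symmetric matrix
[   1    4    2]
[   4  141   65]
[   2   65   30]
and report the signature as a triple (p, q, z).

Answer: (3, 0, 0)

Derivation:
step 0: pivot 1 → sign +
step 1: pivot 125 → sign +
step 2: pivot 1/125 → sign +
signature = (3, 0, 0)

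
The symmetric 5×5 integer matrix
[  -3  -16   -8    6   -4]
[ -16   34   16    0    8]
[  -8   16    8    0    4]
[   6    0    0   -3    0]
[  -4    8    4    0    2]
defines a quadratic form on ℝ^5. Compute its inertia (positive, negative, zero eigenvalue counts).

step 0: pivot -3 → sign −
step 1: pivot 358/3 → sign +
step 2: pivot 88/179 → sign +
step 3: pivot 3/11 → sign +
step 4: row/col 4 already zero → sign 0
signature = (3, 1, 1)

Answer: (3, 1, 1)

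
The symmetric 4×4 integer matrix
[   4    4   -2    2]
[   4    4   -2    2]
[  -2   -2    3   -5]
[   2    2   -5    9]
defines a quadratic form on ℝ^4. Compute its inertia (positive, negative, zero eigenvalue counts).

Answer: (2, 0, 2)

Derivation:
step 0: pivot 4 → sign +
step 1: pivot 2 → sign +
step 2: row/col 2 already zero → sign 0
step 3: row/col 3 already zero → sign 0
signature = (2, 0, 2)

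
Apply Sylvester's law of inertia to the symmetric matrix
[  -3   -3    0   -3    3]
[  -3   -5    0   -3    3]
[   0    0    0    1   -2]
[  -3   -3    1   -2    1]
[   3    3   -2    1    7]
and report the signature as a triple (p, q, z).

Answer: (2, 3, 0)

Derivation:
step 0: pivot -3 → sign −
step 1: pivot -2 → sign −
step 2: pivot 1 → sign +
step 3: pivot -1 → sign −
step 4: pivot 6 → sign +
signature = (2, 3, 0)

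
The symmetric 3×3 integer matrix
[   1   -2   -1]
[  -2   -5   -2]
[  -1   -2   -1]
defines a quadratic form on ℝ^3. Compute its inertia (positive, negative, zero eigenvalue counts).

step 0: pivot 1 → sign +
step 1: pivot -9 → sign −
step 2: pivot -2/9 → sign −
signature = (1, 2, 0)

Answer: (1, 2, 0)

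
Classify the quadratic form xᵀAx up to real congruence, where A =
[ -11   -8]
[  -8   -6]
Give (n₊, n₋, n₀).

step 0: pivot -11 → sign −
step 1: pivot -2/11 → sign −
signature = (0, 2, 0)

Answer: (0, 2, 0)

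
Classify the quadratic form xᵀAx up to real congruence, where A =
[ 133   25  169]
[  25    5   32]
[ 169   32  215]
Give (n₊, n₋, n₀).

step 0: pivot 133 → sign +
step 1: pivot 40/133 → sign +
step 2: pivot 3/40 → sign +
signature = (3, 0, 0)

Answer: (3, 0, 0)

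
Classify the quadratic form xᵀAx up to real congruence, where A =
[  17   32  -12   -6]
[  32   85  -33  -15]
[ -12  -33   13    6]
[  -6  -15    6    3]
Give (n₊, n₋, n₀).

Answer: (4, 0, 0)

Derivation:
step 0: pivot 17 → sign +
step 1: pivot 421/17 → sign +
step 2: pivot 64/421 → sign +
step 3: pivot 3/64 → sign +
signature = (4, 0, 0)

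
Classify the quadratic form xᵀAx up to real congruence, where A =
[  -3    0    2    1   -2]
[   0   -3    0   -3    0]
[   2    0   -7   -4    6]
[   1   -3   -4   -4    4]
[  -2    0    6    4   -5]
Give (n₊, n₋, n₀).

Answer: (1, 4, 0)

Derivation:
step 0: pivot -3 → sign −
step 1: pivot -3 → sign −
step 2: pivot -17/3 → sign −
step 3: pivot 22/17 → sign +
step 4: pivot -1/11 → sign −
signature = (1, 4, 0)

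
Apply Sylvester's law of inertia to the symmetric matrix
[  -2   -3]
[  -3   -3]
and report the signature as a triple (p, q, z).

step 0: pivot -2 → sign −
step 1: pivot 3/2 → sign +
signature = (1, 1, 0)

Answer: (1, 1, 0)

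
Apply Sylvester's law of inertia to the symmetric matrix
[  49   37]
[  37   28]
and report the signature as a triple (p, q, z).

Answer: (2, 0, 0)

Derivation:
step 0: pivot 49 → sign +
step 1: pivot 3/49 → sign +
signature = (2, 0, 0)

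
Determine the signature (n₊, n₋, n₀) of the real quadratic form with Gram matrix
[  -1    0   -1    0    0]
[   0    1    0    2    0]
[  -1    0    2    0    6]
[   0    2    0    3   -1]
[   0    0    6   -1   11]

Answer: (2, 2, 1)

Derivation:
step 0: pivot -1 → sign −
step 1: pivot 1 → sign +
step 2: pivot 3 → sign +
step 3: pivot -1 → sign −
step 4: row/col 4 already zero → sign 0
signature = (2, 2, 1)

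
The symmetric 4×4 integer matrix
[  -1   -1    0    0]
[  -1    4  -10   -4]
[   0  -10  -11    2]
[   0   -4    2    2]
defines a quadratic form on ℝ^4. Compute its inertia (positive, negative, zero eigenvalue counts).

step 0: pivot -1 → sign −
step 1: pivot 5 → sign +
step 2: pivot -31 → sign −
step 3: pivot -6/155 → sign −
signature = (1, 3, 0)

Answer: (1, 3, 0)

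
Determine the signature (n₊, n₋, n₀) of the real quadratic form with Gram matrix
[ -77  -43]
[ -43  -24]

Answer: (1, 1, 0)

Derivation:
step 0: pivot -77 → sign −
step 1: pivot 1/77 → sign +
signature = (1, 1, 0)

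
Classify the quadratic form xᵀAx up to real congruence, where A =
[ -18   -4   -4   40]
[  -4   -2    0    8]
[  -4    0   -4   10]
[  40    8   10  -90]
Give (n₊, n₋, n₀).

step 0: pivot -18 → sign −
step 1: pivot -10/9 → sign −
step 2: pivot -12/5 → sign −
step 3: pivot -1/3 → sign −
signature = (0, 4, 0)

Answer: (0, 4, 0)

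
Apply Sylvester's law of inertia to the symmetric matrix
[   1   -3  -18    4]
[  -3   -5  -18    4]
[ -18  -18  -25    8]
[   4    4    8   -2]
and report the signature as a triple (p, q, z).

Answer: (3, 1, 0)

Derivation:
step 0: pivot 1 → sign +
step 1: pivot -14 → sign −
step 2: pivot 149/7 → sign +
step 3: pivot 6/149 → sign +
signature = (3, 1, 0)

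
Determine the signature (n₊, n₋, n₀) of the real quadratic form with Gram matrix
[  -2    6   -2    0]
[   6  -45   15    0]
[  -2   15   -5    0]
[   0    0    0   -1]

Answer: (0, 3, 1)

Derivation:
step 0: pivot -2 → sign −
step 1: pivot -27 → sign −
step 2: pivot -1 → sign −
step 3: row/col 3 already zero → sign 0
signature = (0, 3, 1)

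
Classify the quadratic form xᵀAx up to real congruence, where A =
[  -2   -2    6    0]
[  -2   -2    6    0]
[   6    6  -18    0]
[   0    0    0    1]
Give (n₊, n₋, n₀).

Answer: (1, 1, 2)

Derivation:
step 0: pivot -2 → sign −
step 1: pivot 1 → sign +
step 2: row/col 2 already zero → sign 0
step 3: row/col 3 already zero → sign 0
signature = (1, 1, 2)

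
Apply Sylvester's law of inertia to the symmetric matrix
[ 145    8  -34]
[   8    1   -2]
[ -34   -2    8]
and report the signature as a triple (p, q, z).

step 0: pivot 145 → sign +
step 1: pivot 81/145 → sign +
step 2: row/col 2 already zero → sign 0
signature = (2, 0, 1)

Answer: (2, 0, 1)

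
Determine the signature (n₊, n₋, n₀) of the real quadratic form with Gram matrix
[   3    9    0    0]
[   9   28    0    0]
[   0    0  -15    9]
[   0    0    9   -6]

Answer: (2, 2, 0)

Derivation:
step 0: pivot 3 → sign +
step 1: pivot 1 → sign +
step 2: pivot -15 → sign −
step 3: pivot -3/5 → sign −
signature = (2, 2, 0)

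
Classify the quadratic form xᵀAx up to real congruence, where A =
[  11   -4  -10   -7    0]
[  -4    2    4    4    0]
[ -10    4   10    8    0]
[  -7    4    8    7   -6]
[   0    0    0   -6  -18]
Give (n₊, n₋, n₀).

Answer: (3, 1, 1)

Derivation:
step 0: pivot 11 → sign +
step 1: pivot 6/11 → sign +
step 2: pivot 2/3 → sign +
step 3: pivot -2 → sign −
step 4: row/col 4 already zero → sign 0
signature = (3, 1, 1)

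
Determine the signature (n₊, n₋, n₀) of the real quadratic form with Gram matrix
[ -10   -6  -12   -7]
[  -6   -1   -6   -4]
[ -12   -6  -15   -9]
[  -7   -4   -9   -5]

step 0: pivot -10 → sign −
step 1: pivot 13/5 → sign +
step 2: pivot -15/13 → sign −
step 3: pivot 3/10 → sign +
signature = (2, 2, 0)

Answer: (2, 2, 0)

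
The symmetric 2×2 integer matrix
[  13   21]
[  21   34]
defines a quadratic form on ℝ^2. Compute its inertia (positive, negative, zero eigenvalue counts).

Answer: (2, 0, 0)

Derivation:
step 0: pivot 13 → sign +
step 1: pivot 1/13 → sign +
signature = (2, 0, 0)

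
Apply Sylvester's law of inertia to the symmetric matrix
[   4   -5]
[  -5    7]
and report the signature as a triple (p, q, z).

Answer: (2, 0, 0)

Derivation:
step 0: pivot 4 → sign +
step 1: pivot 3/4 → sign +
signature = (2, 0, 0)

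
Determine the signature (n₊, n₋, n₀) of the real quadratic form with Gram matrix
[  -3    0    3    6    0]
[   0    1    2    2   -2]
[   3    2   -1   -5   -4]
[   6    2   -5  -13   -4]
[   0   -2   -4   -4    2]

Answer: (1, 4, 0)

Derivation:
step 0: pivot -3 → sign −
step 1: pivot 1 → sign +
step 2: pivot -2 → sign −
step 3: pivot -1/2 → sign −
step 4: pivot -2 → sign −
signature = (1, 4, 0)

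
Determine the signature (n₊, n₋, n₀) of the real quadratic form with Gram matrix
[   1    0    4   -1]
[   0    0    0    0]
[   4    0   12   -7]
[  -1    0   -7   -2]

step 0: pivot 1 → sign +
step 1: pivot -4 → sign −
step 2: pivot -3/4 → sign −
step 3: row/col 3 already zero → sign 0
signature = (1, 2, 1)

Answer: (1, 2, 1)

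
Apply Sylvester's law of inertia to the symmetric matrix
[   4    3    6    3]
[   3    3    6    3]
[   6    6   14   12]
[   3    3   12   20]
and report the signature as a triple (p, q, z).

step 0: pivot 4 → sign +
step 1: pivot 3/4 → sign +
step 2: pivot 2 → sign +
step 3: pivot -1 → sign −
signature = (3, 1, 0)

Answer: (3, 1, 0)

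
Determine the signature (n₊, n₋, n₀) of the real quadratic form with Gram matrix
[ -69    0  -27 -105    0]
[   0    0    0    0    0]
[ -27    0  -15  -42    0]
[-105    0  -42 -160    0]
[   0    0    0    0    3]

step 0: pivot -69 → sign −
step 1: pivot -102/23 → sign −
step 2: pivot -1/34 → sign −
step 3: pivot 3 → sign +
step 4: row/col 4 already zero → sign 0
signature = (1, 3, 1)

Answer: (1, 3, 1)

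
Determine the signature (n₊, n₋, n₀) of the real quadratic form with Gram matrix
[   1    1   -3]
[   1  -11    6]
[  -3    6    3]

step 0: pivot 1 → sign +
step 1: pivot -12 → sign −
step 2: pivot 3/4 → sign +
signature = (2, 1, 0)

Answer: (2, 1, 0)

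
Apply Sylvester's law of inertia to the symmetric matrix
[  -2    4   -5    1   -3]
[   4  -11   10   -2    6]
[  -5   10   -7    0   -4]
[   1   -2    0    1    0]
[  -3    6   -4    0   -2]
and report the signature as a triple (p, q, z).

step 0: pivot -2 → sign −
step 1: pivot -3 → sign −
step 2: pivot 11/2 → sign +
step 3: pivot 4/11 → sign +
step 4: pivot 1/4 → sign +
signature = (3, 2, 0)

Answer: (3, 2, 0)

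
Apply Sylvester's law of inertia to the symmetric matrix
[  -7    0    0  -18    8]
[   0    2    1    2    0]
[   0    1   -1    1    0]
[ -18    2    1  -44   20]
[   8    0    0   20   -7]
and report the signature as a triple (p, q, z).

Answer: (3, 2, 0)

Derivation:
step 0: pivot -7 → sign −
step 1: pivot 2 → sign +
step 2: pivot -3/2 → sign −
step 3: pivot 2/7 → sign +
step 4: pivot 1 → sign +
signature = (3, 2, 0)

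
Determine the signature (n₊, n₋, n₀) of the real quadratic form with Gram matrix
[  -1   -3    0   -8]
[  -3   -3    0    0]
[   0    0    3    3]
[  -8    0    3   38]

Answer: (3, 1, 0)

Derivation:
step 0: pivot -1 → sign −
step 1: pivot 6 → sign +
step 2: pivot 3 → sign +
step 3: pivot 3 → sign +
signature = (3, 1, 0)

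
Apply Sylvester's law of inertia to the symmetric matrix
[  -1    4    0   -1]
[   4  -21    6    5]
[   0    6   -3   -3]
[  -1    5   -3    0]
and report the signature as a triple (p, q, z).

step 0: pivot -1 → sign −
step 1: pivot -5 → sign −
step 2: pivot 21/5 → sign +
step 3: pivot 3/7 → sign +
signature = (2, 2, 0)

Answer: (2, 2, 0)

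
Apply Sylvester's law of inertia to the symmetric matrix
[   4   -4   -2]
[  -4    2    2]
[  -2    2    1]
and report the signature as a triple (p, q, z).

step 0: pivot 4 → sign +
step 1: pivot -2 → sign −
step 2: row/col 2 already zero → sign 0
signature = (1, 1, 1)

Answer: (1, 1, 1)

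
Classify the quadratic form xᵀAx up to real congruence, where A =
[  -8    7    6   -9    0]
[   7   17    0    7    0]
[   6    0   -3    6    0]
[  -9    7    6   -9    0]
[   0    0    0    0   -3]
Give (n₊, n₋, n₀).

step 0: pivot -8 → sign −
step 1: pivot 185/8 → sign +
step 2: pivot 57/185 → sign +
step 3: pivot 2/19 → sign +
step 4: pivot -3 → sign −
signature = (3, 2, 0)

Answer: (3, 2, 0)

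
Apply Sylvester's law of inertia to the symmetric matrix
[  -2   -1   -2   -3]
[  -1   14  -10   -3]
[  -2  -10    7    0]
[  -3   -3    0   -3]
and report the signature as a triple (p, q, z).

Answer: (3, 1, 0)

Derivation:
step 0: pivot -2 → sign −
step 1: pivot 29/2 → sign +
step 2: pivot 99/29 → sign +
step 3: pivot 1/11 → sign +
signature = (3, 1, 0)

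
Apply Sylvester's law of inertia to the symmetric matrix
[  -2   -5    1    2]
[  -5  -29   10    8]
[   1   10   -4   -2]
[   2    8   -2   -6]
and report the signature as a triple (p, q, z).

step 0: pivot -2 → sign −
step 1: pivot -33/2 → sign −
step 2: pivot -1/11 → sign −
step 3: pivot -2 → sign −
signature = (0, 4, 0)

Answer: (0, 4, 0)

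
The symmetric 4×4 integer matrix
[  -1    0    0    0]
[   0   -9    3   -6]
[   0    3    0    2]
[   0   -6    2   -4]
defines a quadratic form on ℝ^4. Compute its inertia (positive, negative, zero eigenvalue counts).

step 0: pivot -1 → sign −
step 1: pivot -9 → sign −
step 2: pivot 1 → sign +
step 3: row/col 3 already zero → sign 0
signature = (1, 2, 1)

Answer: (1, 2, 1)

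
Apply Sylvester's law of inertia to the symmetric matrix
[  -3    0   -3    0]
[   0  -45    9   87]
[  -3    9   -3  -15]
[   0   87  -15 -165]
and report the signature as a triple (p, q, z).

Answer: (1, 2, 1)

Derivation:
step 0: pivot -3 → sign −
step 1: pivot -45 → sign −
step 2: pivot 9/5 → sign +
step 3: row/col 3 already zero → sign 0
signature = (1, 2, 1)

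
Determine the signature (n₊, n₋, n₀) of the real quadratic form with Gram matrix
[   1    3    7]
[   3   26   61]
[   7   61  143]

step 0: pivot 1 → sign +
step 1: pivot 17 → sign +
step 2: pivot -2/17 → sign −
signature = (2, 1, 0)

Answer: (2, 1, 0)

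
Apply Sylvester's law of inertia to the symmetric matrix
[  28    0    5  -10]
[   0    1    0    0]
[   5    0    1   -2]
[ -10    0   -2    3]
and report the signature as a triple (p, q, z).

Answer: (3, 1, 0)

Derivation:
step 0: pivot 28 → sign +
step 1: pivot 1 → sign +
step 2: pivot 3/28 → sign +
step 3: pivot -1 → sign −
signature = (3, 1, 0)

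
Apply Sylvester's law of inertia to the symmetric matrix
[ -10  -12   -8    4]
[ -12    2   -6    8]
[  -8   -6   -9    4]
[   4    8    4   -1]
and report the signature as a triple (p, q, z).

step 0: pivot -10 → sign −
step 1: pivot 82/5 → sign +
step 2: pivot -139/41 → sign −
step 3: pivot -3/139 → sign −
signature = (1, 3, 0)

Answer: (1, 3, 0)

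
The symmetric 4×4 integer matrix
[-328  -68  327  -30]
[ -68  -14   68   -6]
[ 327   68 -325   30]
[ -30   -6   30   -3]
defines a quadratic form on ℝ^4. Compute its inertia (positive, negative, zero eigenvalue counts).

Answer: (2, 2, 0)

Derivation:
step 0: pivot -328 → sign −
step 1: pivot 4/41 → sign +
step 2: pivot 9/16 → sign +
step 3: pivot -1 → sign −
signature = (2, 2, 0)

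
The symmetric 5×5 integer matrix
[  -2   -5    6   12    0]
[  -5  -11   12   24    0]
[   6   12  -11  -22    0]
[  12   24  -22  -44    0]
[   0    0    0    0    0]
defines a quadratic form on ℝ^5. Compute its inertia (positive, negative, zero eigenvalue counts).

Answer: (2, 1, 2)

Derivation:
step 0: pivot -2 → sign −
step 1: pivot 3/2 → sign +
step 2: pivot 1 → sign +
step 3: row/col 3 already zero → sign 0
step 4: row/col 4 already zero → sign 0
signature = (2, 1, 2)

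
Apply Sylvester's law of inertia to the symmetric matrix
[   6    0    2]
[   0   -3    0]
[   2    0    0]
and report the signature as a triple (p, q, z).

step 0: pivot 6 → sign +
step 1: pivot -3 → sign −
step 2: pivot -2/3 → sign −
signature = (1, 2, 0)

Answer: (1, 2, 0)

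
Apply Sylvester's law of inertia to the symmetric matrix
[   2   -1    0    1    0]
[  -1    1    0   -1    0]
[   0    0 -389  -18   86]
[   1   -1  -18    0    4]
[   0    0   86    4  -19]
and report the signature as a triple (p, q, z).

Answer: (3, 2, 0)

Derivation:
step 0: pivot 2 → sign +
step 1: pivot 1/2 → sign +
step 2: pivot -389 → sign −
step 3: pivot -65/389 → sign −
step 4: pivot 1/65 → sign +
signature = (3, 2, 0)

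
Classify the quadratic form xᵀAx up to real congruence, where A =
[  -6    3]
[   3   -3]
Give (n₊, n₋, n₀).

Answer: (0, 2, 0)

Derivation:
step 0: pivot -6 → sign −
step 1: pivot -3/2 → sign −
signature = (0, 2, 0)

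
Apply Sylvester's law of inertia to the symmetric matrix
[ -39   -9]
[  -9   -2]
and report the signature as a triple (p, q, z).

Answer: (1, 1, 0)

Derivation:
step 0: pivot -39 → sign −
step 1: pivot 1/13 → sign +
signature = (1, 1, 0)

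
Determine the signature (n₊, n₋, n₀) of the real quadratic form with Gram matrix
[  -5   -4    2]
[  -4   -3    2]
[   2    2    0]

Answer: (1, 1, 1)

Derivation:
step 0: pivot -5 → sign −
step 1: pivot 1/5 → sign +
step 2: row/col 2 already zero → sign 0
signature = (1, 1, 1)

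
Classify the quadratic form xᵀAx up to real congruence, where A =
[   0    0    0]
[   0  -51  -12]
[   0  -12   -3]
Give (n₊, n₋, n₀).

step 0: pivot -51 → sign −
step 1: pivot -3/17 → sign −
step 2: row/col 2 already zero → sign 0
signature = (0, 2, 1)

Answer: (0, 2, 1)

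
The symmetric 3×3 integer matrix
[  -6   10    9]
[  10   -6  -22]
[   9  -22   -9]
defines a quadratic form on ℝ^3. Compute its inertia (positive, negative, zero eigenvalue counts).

step 0: pivot -6 → sign −
step 1: pivot 32/3 → sign +
step 2: pivot -3/32 → sign −
signature = (1, 2, 0)

Answer: (1, 2, 0)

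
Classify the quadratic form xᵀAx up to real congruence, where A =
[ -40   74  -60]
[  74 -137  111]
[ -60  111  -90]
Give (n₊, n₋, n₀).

Answer: (0, 2, 1)

Derivation:
step 0: pivot -40 → sign −
step 1: pivot -1/10 → sign −
step 2: row/col 2 already zero → sign 0
signature = (0, 2, 1)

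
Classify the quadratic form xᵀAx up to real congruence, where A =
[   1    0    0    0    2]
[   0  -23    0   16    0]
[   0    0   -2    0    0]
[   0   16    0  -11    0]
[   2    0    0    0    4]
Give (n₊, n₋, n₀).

Answer: (2, 2, 1)

Derivation:
step 0: pivot 1 → sign +
step 1: pivot -23 → sign −
step 2: pivot -2 → sign −
step 3: pivot 3/23 → sign +
step 4: row/col 4 already zero → sign 0
signature = (2, 2, 1)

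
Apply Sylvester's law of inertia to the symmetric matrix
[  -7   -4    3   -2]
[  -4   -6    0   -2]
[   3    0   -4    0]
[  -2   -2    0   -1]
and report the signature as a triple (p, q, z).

step 0: pivot -7 → sign −
step 1: pivot -26/7 → sign −
step 2: pivot -25/13 → sign −
step 3: pivot -3/25 → sign −
signature = (0, 4, 0)

Answer: (0, 4, 0)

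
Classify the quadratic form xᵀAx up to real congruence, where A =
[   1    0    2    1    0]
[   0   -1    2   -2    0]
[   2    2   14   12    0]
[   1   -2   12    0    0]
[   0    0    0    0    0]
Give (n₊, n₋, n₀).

step 0: pivot 1 → sign +
step 1: pivot -1 → sign −
step 2: pivot 14 → sign +
step 3: pivot 3/7 → sign +
step 4: row/col 4 already zero → sign 0
signature = (3, 1, 1)

Answer: (3, 1, 1)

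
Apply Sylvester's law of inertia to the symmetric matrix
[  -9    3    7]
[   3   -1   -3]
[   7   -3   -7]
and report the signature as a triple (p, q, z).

step 0: pivot -9 → sign −
step 1: pivot -14/9 → sign −
step 2: pivot 2/7 → sign +
signature = (1, 2, 0)

Answer: (1, 2, 0)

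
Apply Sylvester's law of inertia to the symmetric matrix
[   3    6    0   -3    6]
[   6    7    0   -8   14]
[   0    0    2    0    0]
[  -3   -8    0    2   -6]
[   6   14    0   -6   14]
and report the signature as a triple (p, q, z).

step 0: pivot 3 → sign +
step 1: pivot -5 → sign −
step 2: pivot 2 → sign +
step 3: pivot -1/5 → sign −
step 4: pivot 6 → sign +
signature = (3, 2, 0)

Answer: (3, 2, 0)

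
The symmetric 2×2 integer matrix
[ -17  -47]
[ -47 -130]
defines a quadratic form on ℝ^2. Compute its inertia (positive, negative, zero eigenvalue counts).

Answer: (0, 2, 0)

Derivation:
step 0: pivot -17 → sign −
step 1: pivot -1/17 → sign −
signature = (0, 2, 0)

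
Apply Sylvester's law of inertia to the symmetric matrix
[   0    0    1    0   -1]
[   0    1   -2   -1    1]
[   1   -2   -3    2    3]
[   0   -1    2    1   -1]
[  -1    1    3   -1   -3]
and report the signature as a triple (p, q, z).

Answer: (2, 2, 1)

Derivation:
step 0: pivot 1 → sign +
step 1: pivot -7 → sign −
step 2: pivot 1/7 → sign +
step 3: pivot -1 → sign −
step 4: row/col 4 already zero → sign 0
signature = (2, 2, 1)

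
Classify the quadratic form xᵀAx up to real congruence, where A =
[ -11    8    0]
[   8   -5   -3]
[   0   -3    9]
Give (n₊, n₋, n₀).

step 0: pivot -11 → sign −
step 1: pivot 9/11 → sign +
step 2: pivot -2 → sign −
signature = (1, 2, 0)

Answer: (1, 2, 0)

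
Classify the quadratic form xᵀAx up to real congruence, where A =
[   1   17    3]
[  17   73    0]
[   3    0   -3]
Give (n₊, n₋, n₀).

step 0: pivot 1 → sign +
step 1: pivot -216 → sign −
step 2: pivot 1/24 → sign +
signature = (2, 1, 0)

Answer: (2, 1, 0)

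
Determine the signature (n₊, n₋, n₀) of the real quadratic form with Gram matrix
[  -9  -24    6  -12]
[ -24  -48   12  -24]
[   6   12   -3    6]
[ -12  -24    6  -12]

step 0: pivot -9 → sign −
step 1: pivot 16 → sign +
step 2: row/col 2 already zero → sign 0
step 3: row/col 3 already zero → sign 0
signature = (1, 1, 2)

Answer: (1, 1, 2)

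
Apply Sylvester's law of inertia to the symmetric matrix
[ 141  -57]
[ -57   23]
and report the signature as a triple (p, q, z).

Answer: (1, 1, 0)

Derivation:
step 0: pivot 141 → sign +
step 1: pivot -2/47 → sign −
signature = (1, 1, 0)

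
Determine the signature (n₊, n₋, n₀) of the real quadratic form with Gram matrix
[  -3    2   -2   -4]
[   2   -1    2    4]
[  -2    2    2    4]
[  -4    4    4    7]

step 0: pivot -3 → sign −
step 1: pivot 1/3 → sign +
step 2: pivot 2 → sign +
step 3: pivot -1 → sign −
signature = (2, 2, 0)

Answer: (2, 2, 0)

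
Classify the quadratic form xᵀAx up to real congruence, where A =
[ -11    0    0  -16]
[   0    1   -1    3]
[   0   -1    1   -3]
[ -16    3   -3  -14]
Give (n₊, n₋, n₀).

step 0: pivot -11 → sign −
step 1: pivot 1 → sign +
step 2: pivot 3/11 → sign +
step 3: row/col 3 already zero → sign 0
signature = (2, 1, 1)

Answer: (2, 1, 1)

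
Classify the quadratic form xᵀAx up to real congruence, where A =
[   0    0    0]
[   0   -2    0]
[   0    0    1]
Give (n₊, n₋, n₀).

step 0: pivot -2 → sign −
step 1: pivot 1 → sign +
step 2: row/col 2 already zero → sign 0
signature = (1, 1, 1)

Answer: (1, 1, 1)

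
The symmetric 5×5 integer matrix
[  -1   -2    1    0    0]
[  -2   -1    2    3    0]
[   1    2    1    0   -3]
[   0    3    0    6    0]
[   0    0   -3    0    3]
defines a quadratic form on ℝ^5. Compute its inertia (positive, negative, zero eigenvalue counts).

Answer: (3, 2, 0)

Derivation:
step 0: pivot -1 → sign −
step 1: pivot 3 → sign +
step 2: pivot 2 → sign +
step 3: pivot 3 → sign +
step 4: pivot -3/2 → sign −
signature = (3, 2, 0)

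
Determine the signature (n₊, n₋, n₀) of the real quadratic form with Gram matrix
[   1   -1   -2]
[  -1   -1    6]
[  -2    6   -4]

Answer: (1, 1, 1)

Derivation:
step 0: pivot 1 → sign +
step 1: pivot -2 → sign −
step 2: row/col 2 already zero → sign 0
signature = (1, 1, 1)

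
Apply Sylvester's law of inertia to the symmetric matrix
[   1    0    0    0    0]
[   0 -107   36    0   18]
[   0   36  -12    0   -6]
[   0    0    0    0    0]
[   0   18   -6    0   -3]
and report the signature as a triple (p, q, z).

Answer: (2, 1, 2)

Derivation:
step 0: pivot 1 → sign +
step 1: pivot -107 → sign −
step 2: pivot 12/107 → sign +
step 3: row/col 3 already zero → sign 0
step 4: row/col 4 already zero → sign 0
signature = (2, 1, 2)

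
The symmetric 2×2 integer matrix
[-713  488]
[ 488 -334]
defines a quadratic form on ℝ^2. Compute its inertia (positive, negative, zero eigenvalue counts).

step 0: pivot -713 → sign −
step 1: pivot 2/713 → sign +
signature = (1, 1, 0)

Answer: (1, 1, 0)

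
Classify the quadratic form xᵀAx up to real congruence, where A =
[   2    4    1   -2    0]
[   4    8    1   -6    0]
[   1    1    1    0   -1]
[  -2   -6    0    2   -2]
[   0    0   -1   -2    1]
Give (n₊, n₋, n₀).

step 0: pivot 2 → sign +
step 1: pivot 1/2 → sign +
step 2: pivot -2 → sign −
step 3: pivot -2 → sign −
step 4: pivot 1 → sign +
signature = (3, 2, 0)

Answer: (3, 2, 0)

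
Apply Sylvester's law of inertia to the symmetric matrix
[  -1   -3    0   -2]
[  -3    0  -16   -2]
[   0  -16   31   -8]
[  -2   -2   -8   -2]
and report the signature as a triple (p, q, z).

step 0: pivot -1 → sign −
step 1: pivot 9 → sign +
step 2: pivot 23/9 → sign +
step 3: pivot -2/23 → sign −
signature = (2, 2, 0)

Answer: (2, 2, 0)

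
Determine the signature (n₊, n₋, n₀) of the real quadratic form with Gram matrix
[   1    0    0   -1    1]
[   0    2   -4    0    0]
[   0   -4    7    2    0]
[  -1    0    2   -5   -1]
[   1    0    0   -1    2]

step 0: pivot 1 → sign +
step 1: pivot 2 → sign +
step 2: pivot -1 → sign −
step 3: pivot -2 → sign −
step 4: pivot 1 → sign +
signature = (3, 2, 0)

Answer: (3, 2, 0)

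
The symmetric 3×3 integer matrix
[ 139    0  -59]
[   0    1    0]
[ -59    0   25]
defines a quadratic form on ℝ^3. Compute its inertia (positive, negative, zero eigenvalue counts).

Answer: (2, 1, 0)

Derivation:
step 0: pivot 139 → sign +
step 1: pivot 1 → sign +
step 2: pivot -6/139 → sign −
signature = (2, 1, 0)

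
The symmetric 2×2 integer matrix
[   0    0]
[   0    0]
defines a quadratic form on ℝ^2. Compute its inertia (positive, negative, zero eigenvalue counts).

step 0: row/col 0 already zero → sign 0
step 1: row/col 1 already zero → sign 0
signature = (0, 0, 2)

Answer: (0, 0, 2)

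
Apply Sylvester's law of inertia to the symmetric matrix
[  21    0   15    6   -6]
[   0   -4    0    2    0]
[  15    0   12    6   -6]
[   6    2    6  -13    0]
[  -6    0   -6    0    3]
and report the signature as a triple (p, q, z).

step 0: pivot 21 → sign +
step 1: pivot -4 → sign −
step 2: pivot 9/7 → sign +
step 3: pivot -16 → sign −
step 4: row/col 4 already zero → sign 0
signature = (2, 2, 1)

Answer: (2, 2, 1)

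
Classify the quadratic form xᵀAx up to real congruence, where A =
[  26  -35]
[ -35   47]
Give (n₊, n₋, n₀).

Answer: (1, 1, 0)

Derivation:
step 0: pivot 26 → sign +
step 1: pivot -3/26 → sign −
signature = (1, 1, 0)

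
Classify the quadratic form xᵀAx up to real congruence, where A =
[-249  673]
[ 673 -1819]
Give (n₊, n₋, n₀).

step 0: pivot -249 → sign −
step 1: pivot -2/249 → sign −
signature = (0, 2, 0)

Answer: (0, 2, 0)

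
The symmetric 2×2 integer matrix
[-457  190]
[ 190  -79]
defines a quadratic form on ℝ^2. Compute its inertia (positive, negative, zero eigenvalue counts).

step 0: pivot -457 → sign −
step 1: pivot -3/457 → sign −
signature = (0, 2, 0)

Answer: (0, 2, 0)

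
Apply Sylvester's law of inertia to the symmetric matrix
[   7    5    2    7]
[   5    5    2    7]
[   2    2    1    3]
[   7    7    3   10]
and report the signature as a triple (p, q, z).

step 0: pivot 7 → sign +
step 1: pivot 10/7 → sign +
step 2: pivot 1/5 → sign +
step 3: row/col 3 already zero → sign 0
signature = (3, 0, 1)

Answer: (3, 0, 1)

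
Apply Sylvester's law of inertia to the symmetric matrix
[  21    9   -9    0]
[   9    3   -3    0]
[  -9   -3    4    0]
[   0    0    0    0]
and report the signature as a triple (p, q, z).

step 0: pivot 21 → sign +
step 1: pivot -6/7 → sign −
step 2: pivot 1 → sign +
step 3: row/col 3 already zero → sign 0
signature = (2, 1, 1)

Answer: (2, 1, 1)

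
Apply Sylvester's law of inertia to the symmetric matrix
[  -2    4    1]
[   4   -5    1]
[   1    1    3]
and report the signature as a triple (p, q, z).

Answer: (2, 1, 0)

Derivation:
step 0: pivot -2 → sign −
step 1: pivot 3 → sign +
step 2: pivot 1/2 → sign +
signature = (2, 1, 0)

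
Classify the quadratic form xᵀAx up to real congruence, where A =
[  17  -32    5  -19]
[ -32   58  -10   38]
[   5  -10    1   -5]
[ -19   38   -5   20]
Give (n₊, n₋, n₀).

Answer: (2, 2, 0)

Derivation:
step 0: pivot 17 → sign +
step 1: pivot -38/17 → sign −
step 2: pivot -6/19 → sign −
step 3: pivot 1 → sign +
signature = (2, 2, 0)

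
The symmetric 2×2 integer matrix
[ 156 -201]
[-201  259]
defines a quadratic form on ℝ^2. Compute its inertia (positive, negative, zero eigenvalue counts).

step 0: pivot 156 → sign +
step 1: pivot 1/52 → sign +
signature = (2, 0, 0)

Answer: (2, 0, 0)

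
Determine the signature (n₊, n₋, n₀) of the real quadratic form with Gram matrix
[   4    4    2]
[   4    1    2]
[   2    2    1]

Answer: (1, 1, 1)

Derivation:
step 0: pivot 4 → sign +
step 1: pivot -3 → sign −
step 2: row/col 2 already zero → sign 0
signature = (1, 1, 1)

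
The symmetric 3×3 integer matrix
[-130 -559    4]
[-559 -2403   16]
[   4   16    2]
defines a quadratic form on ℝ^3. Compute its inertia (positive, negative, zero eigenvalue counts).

Answer: (2, 1, 0)

Derivation:
step 0: pivot -130 → sign −
step 1: pivot 7/10 → sign +
step 2: pivot 6/91 → sign +
signature = (2, 1, 0)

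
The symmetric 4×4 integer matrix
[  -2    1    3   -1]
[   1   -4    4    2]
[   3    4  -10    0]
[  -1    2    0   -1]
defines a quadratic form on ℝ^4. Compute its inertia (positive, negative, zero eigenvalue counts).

step 0: pivot -2 → sign −
step 1: pivot -7/2 → sign −
step 2: pivot 22/7 → sign +
step 3: pivot -1/11 → sign −
signature = (1, 3, 0)

Answer: (1, 3, 0)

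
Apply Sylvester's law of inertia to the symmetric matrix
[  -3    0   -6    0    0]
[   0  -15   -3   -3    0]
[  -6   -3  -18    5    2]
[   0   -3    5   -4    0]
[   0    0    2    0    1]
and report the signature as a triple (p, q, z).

step 0: pivot -3 → sign −
step 1: pivot -15 → sign −
step 2: pivot -27/5 → sign −
step 3: pivot 65/27 → sign +
step 4: pivot -3/65 → sign −
signature = (1, 4, 0)

Answer: (1, 4, 0)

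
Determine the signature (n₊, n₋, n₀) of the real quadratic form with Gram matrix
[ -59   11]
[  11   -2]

step 0: pivot -59 → sign −
step 1: pivot 3/59 → sign +
signature = (1, 1, 0)

Answer: (1, 1, 0)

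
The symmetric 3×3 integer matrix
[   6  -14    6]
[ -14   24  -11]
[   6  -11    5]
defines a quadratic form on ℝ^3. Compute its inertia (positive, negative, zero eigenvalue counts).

Answer: (2, 1, 0)

Derivation:
step 0: pivot 6 → sign +
step 1: pivot -26/3 → sign −
step 2: pivot 1/26 → sign +
signature = (2, 1, 0)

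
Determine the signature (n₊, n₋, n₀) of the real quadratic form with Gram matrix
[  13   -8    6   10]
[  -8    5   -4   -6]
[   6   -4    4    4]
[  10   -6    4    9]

step 0: pivot 13 → sign +
step 1: pivot 1/13 → sign +
step 2: pivot 1 → sign +
step 3: row/col 3 already zero → sign 0
signature = (3, 0, 1)

Answer: (3, 0, 1)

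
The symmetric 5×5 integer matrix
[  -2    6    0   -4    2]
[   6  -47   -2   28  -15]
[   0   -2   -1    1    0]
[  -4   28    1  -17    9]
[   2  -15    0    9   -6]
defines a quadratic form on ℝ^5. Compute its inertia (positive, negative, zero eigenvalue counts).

step 0: pivot -2 → sign −
step 1: pivot -29 → sign −
step 2: pivot -25/29 → sign −
step 3: pivot -4/25 → sign −
step 4: pivot -3/4 → sign −
signature = (0, 5, 0)

Answer: (0, 5, 0)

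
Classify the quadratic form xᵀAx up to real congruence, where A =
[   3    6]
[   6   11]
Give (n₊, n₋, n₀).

Answer: (1, 1, 0)

Derivation:
step 0: pivot 3 → sign +
step 1: pivot -1 → sign −
signature = (1, 1, 0)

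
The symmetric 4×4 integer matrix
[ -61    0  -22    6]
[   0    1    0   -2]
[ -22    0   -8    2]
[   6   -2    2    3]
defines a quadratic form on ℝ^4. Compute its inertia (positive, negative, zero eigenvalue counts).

Answer: (1, 2, 1)

Derivation:
step 0: pivot -61 → sign −
step 1: pivot 1 → sign +
step 2: pivot -4/61 → sign −
step 3: row/col 3 already zero → sign 0
signature = (1, 2, 1)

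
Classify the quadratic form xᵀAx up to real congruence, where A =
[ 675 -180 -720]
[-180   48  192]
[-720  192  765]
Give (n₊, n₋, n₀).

step 0: pivot 675 → sign +
step 1: pivot -3 → sign −
step 2: row/col 2 already zero → sign 0
signature = (1, 1, 1)

Answer: (1, 1, 1)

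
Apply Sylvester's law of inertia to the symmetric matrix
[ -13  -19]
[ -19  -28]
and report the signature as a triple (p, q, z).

step 0: pivot -13 → sign −
step 1: pivot -3/13 → sign −
signature = (0, 2, 0)

Answer: (0, 2, 0)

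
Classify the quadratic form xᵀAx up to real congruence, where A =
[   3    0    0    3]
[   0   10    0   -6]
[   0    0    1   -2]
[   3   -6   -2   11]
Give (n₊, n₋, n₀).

Answer: (4, 0, 0)

Derivation:
step 0: pivot 3 → sign +
step 1: pivot 10 → sign +
step 2: pivot 1 → sign +
step 3: pivot 2/5 → sign +
signature = (4, 0, 0)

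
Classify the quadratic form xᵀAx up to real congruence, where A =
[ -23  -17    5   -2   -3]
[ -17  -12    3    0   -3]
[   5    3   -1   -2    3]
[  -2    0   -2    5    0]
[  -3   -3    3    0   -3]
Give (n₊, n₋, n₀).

Answer: (2, 3, 0)

Derivation:
step 0: pivot -23 → sign −
step 1: pivot 13/23 → sign +
step 2: pivot -10/13 → sign −
step 3: pivot 9/5 → sign +
step 4: pivot -2 → sign −
signature = (2, 3, 0)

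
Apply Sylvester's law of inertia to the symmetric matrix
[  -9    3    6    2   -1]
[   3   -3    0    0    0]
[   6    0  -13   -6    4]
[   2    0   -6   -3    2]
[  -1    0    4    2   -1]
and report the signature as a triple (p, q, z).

Answer: (1, 4, 0)

Derivation:
step 0: pivot -9 → sign −
step 1: pivot -2 → sign −
step 2: pivot -7 → sign −
step 3: pivot -1/21 → sign −
step 4: pivot 1/2 → sign +
signature = (1, 4, 0)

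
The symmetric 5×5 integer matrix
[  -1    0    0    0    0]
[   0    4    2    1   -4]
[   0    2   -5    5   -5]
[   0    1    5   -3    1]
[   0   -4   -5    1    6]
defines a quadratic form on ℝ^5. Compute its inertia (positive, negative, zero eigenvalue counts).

step 0: pivot -1 → sign −
step 1: pivot 4 → sign +
step 2: pivot -6 → sign −
step 3: pivot 1/8 → sign +
step 4: pivot 3 → sign +
signature = (3, 2, 0)

Answer: (3, 2, 0)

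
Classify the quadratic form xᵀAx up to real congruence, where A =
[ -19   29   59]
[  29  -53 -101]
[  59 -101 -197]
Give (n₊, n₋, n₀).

step 0: pivot -19 → sign −
step 1: pivot -166/19 → sign −
step 2: pivot -6/83 → sign −
signature = (0, 3, 0)

Answer: (0, 3, 0)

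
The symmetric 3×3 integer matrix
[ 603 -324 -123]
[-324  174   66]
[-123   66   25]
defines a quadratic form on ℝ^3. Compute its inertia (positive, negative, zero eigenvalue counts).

Answer: (1, 1, 1)

Derivation:
step 0: pivot 603 → sign +
step 1: pivot -6/67 → sign −
step 2: row/col 2 already zero → sign 0
signature = (1, 1, 1)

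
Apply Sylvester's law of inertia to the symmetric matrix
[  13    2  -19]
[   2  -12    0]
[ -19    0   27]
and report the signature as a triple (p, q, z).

step 0: pivot 13 → sign +
step 1: pivot -160/13 → sign −
step 2: pivot -3/40 → sign −
signature = (1, 2, 0)

Answer: (1, 2, 0)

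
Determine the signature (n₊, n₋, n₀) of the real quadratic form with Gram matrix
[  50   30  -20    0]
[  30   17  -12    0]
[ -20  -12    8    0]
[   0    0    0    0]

step 0: pivot 50 → sign +
step 1: pivot -1 → sign −
step 2: row/col 2 already zero → sign 0
step 3: row/col 3 already zero → sign 0
signature = (1, 1, 2)

Answer: (1, 1, 2)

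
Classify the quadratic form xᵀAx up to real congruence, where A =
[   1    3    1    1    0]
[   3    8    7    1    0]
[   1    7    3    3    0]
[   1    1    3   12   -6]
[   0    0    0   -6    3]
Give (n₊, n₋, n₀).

Answer: (4, 1, 0)

Derivation:
step 0: pivot 1 → sign +
step 1: pivot -1 → sign −
step 2: pivot 18 → sign +
step 3: pivot 13 → sign +
step 4: pivot 3/13 → sign +
signature = (4, 1, 0)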